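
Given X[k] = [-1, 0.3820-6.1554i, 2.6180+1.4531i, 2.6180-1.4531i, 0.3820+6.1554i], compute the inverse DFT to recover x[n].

x[n] = (1/5) Σ(k=0 to 4) X[k] · e^(2πikn/5)

Computing each x[n]:
x[0] = 1
x[1] = 1
x[2] = 2
x[3] = -2
x[4] = -3

x = [1, 1, 2, -2, -3]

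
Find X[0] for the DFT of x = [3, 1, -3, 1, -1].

X[0] = Σ(n=0 to 4) x[n] · ω_5^0 = Σ x[n]
= (3) + (1) + (-3) + (1) + (-1)

X[0] = 1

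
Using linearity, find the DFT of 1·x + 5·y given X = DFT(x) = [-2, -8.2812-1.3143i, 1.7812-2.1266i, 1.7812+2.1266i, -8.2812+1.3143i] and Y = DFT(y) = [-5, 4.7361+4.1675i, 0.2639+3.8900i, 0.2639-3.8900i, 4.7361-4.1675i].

By linearity: DFT(1x + 5y) = 1·DFT(x) + 5·DFT(y)
= 1·[-2, -8.2812-1.3143i, 1.7812-2.1266i, 1.7812+2.1266i, -8.2812+1.3143i] + 5·[-5, 4.7361+4.1675i, 0.2639+3.8900i, 0.2639-3.8900i, 4.7361-4.1675i]

Computing element-wise:
Z[0] = 1·(-2) + 5·(-5) = -27
Z[1] = 1·(-8.2812-1.3143i) + 5·(4.7361+4.1675i) = 15.3993+19.5232i
Z[2] = 1·(1.7812-2.1266i) + 5·(0.2639+3.8900i) = 3.1007+17.3234i
Z[3] = 1·(1.7812+2.1266i) + 5·(0.2639-3.8900i) = 3.1007-17.3234i
Z[4] = 1·(-8.2812+1.3143i) + 5·(4.7361-4.1675i) = 15.3993-19.5232i

DFT(1x + 5y) = 1·X + 5·Y = [-27, 15.3993+19.5232i, 3.1007+17.3234i, 3.1007-17.3234i, 15.3993-19.5232i]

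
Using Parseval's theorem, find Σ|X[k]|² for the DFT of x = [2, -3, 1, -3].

Parseval: Σ|x[n]|² = (1/N)Σ|X[k]|², so Σ|X[k]|² = N·Σ|x[n]|² = 4·23.0000

Σ|X[k]|² = N·Σ|x[n]|² = 4·23.0000 = 92.0000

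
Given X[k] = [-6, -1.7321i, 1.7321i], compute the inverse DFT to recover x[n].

x[n] = (1/3) Σ(k=0 to 2) X[k] · e^(2πikn/3)

Computing each x[n]:
x[0] = -2
x[1] = -1
x[2] = -3

x = [-2, -1, -3]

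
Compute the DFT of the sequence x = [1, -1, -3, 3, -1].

X[k] = Σ(n=0 to 4) x[n] · ω_5^(nk)
where ω_5 = e^(-2πi/5)

Computing each X[k]:
X[0] = -1
X[1] = 0.3820+3.5267i
X[2] = 2.6180-5.7063i
X[3] = 2.6180+5.7063i
X[4] = 0.3820-3.5267i

X = [-1, 0.3820+3.5267i, 2.6180-5.7063i, 2.6180+5.7063i, 0.3820-3.5267i]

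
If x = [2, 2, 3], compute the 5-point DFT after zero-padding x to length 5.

Original 3-point DFT: [7, -0.5000+0.8660i, -0.5000-0.8660i]
Zero-padded 5-point DFT provides frequency interpolation.

DFT_5([x, 0, ...]) = [7, 0.1910-3.6655i, 1.3090+1.6776i, 1.3090-1.6776i, 0.1910+3.6655i]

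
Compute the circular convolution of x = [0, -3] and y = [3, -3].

(x ⊛ y)[n] = Σ(m=0 to 1) x[m] · y[(n-m) mod 2]

Computing each output sample:
(x ⊛ y)[0] = 9
(x ⊛ y)[1] = -9

x ⊛ y = [9, -9]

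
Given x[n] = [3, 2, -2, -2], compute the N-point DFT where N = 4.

X[k] = Σ(n=0 to 3) x[n] · ω_4^(nk)
where ω_4 = e^(-2πi/4)

Computing each X[k]:
X[0] = 1
X[1] = 5-4i
X[2] = 1
X[3] = 5+4i

X = [1, 5-4i, 1, 5+4i]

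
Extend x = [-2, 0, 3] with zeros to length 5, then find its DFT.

Original 3-point DFT: [1, -3.5000+2.5981i, -3.5000-2.5981i]
Zero-padded 5-point DFT provides frequency interpolation.

DFT_5([x, 0, ...]) = [1, -4.4271-1.7634i, -1.0729+2.8532i, -1.0729-2.8532i, -4.4271+1.7634i]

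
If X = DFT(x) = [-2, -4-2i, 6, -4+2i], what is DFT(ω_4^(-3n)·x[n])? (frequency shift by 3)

Modulation property: DFT(ω_4^(-3n)·x[n]) = X[(k-3) mod 4], so circularly shift X by 3 positions.

X[k-3] = [-4-2i, 6, -4+2i, -2]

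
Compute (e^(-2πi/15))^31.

Since ω_15^15 = 1, powers reduce modulo 15.
31 mod 15 = 1
So ω_15^31 = ω_15^1 = e^(-2πi·1/15)

ω_15^31 = ω_15^1 = 0.9135-0.4067i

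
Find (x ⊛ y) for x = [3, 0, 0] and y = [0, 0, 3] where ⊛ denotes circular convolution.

(x ⊛ y)[n] = Σ(m=0 to 2) x[m] · y[(n-m) mod 3]

Computing each output sample:
(x ⊛ y)[0] = 0
(x ⊛ y)[1] = 0
(x ⊛ y)[2] = 9

x ⊛ y = [0, 0, 9]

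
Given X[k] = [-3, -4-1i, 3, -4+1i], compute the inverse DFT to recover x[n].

x[n] = (1/4) Σ(k=0 to 3) X[k] · e^(2πikn/4)

Computing each x[n]:
x[0] = -2
x[1] = -1
x[2] = 2
x[3] = -2

x = [-2, -1, 2, -2]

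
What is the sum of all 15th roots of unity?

Sum of all nth roots of unity equals 0 for n > 1 (geometric series with r ≠ 1).

0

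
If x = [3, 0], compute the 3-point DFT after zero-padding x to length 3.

Original 2-point DFT: [3, 3]
Zero-padded 3-point DFT provides frequency interpolation.

DFT_3([x, 0, ...]) = [3, 3, 3]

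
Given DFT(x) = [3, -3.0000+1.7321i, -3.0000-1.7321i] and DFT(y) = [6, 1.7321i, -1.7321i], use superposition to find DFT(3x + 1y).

By linearity: DFT(3x + 1y) = 3·DFT(x) + 1·DFT(y)
= 3·[3, -3.0000+1.7321i, -3.0000-1.7321i] + 1·[6, 1.7321i, -1.7321i]

Computing element-wise:
Z[0] = 3·(3) + 1·(6) = 15
Z[1] = 3·(-3.0000+1.7321i) + 1·(1.7321i) = -9.0000+6.9284i
Z[2] = 3·(-3.0000-1.7321i) + 1·(-1.7321i) = -9.0000-6.9284i

DFT(3x + 1y) = 3·X + 1·Y = [15, -9.0000+6.9284i, -9.0000-6.9284i]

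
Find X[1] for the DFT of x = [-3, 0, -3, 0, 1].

X[1] = Σ(n=0 to 4) x[n] · ω_5^(1n) where ω_5 = e^(-2πi/5)
= (-3)·ω_5^0 + (0)·ω_5^1 + (-3)·ω_5^2 + (0)·ω_5^3 + (1)·ω_5^4

X[1] = -0.2639+2.7144i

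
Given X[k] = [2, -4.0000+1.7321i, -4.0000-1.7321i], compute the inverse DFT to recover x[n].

x[n] = (1/3) Σ(k=0 to 2) X[k] · e^(2πikn/3)

Computing each x[n]:
x[0] = -2
x[1] = 1
x[2] = 3

x = [-2, 1, 3]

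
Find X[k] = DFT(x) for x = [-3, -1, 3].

X[k] = Σ(n=0 to 2) x[n] · ω_3^(nk)
where ω_3 = e^(-2πi/3)

Computing each X[k]:
X[0] = -1
X[1] = -4.0000+3.4641i
X[2] = -4.0000-3.4641i

X = [-1, -4.0000+3.4641i, -4.0000-3.4641i]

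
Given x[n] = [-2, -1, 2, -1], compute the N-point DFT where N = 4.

X[k] = Σ(n=0 to 3) x[n] · ω_4^(nk)
where ω_4 = e^(-2πi/4)

Computing each X[k]:
X[0] = -2
X[1] = -4
X[2] = 2
X[3] = -4

X = [-2, -4, 2, -4]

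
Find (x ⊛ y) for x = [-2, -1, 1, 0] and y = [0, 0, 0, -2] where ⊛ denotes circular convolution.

(x ⊛ y)[n] = Σ(m=0 to 3) x[m] · y[(n-m) mod 4]

Computing each output sample:
(x ⊛ y)[0] = 2
(x ⊛ y)[1] = -2
(x ⊛ y)[2] = 0
(x ⊛ y)[3] = 4

x ⊛ y = [2, -2, 0, 4]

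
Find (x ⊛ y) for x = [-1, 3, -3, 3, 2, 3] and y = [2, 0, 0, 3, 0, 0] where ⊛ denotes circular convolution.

(x ⊛ y)[n] = Σ(m=0 to 5) x[m] · y[(n-m) mod 6]

Computing each output sample:
(x ⊛ y)[0] = 7
(x ⊛ y)[1] = 12
(x ⊛ y)[2] = 3
(x ⊛ y)[3] = 3
(x ⊛ y)[4] = 13
(x ⊛ y)[5] = -3

x ⊛ y = [7, 12, 3, 3, 13, -3]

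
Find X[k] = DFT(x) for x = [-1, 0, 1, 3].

X[k] = Σ(n=0 to 3) x[n] · ω_4^(nk)
where ω_4 = e^(-2πi/4)

Computing each X[k]:
X[0] = 3
X[1] = -2+3i
X[2] = -3
X[3] = -2-3i

X = [3, -2+3i, -3, -2-3i]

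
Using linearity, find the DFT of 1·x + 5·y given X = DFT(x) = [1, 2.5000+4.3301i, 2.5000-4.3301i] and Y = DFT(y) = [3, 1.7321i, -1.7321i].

By linearity: DFT(1x + 5y) = 1·DFT(x) + 5·DFT(y)
= 1·[1, 2.5000+4.3301i, 2.5000-4.3301i] + 5·[3, 1.7321i, -1.7321i]

Computing element-wise:
Z[0] = 1·(1) + 5·(3) = 16
Z[1] = 1·(2.5000+4.3301i) + 5·(1.7321i) = 2.5000+12.9906i
Z[2] = 1·(2.5000-4.3301i) + 5·(-1.7321i) = 2.5000-12.9906i

DFT(1x + 5y) = 1·X + 5·Y = [16, 2.5000+12.9906i, 2.5000-12.9906i]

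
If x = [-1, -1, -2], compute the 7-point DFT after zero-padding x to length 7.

Original 3-point DFT: [-4, 0.5000-0.8660i, 0.5000+0.8660i]
Zero-padded 7-point DFT provides frequency interpolation.

DFT_7([x, 0, ...]) = [-4, -1.1784+2.7317i, 1.0245+0.1072i, -1.3460-1.1298i, -1.3460+1.1298i, 1.0245-0.1072i, -1.1784-2.7317i]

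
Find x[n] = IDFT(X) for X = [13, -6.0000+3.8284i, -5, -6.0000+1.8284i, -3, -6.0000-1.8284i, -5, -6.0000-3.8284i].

x[n] = (1/8) Σ(k=0 to 7) X[k] · e^(2πikn/8)

Computing each x[n]:
x[0] = -3
x[1] = 1
x[2] = 2
x[3] = 1
x[4] = 3
x[5] = 3
x[6] = 3
x[7] = 3

x = [-3, 1, 2, 1, 3, 3, 3, 3]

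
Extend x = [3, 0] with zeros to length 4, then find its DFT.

Original 2-point DFT: [3, 3]
Zero-padded 4-point DFT provides frequency interpolation.

DFT_4([x, 0, ...]) = [3, 3, 3, 3]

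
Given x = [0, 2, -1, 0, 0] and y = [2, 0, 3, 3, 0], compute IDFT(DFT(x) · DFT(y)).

(x ⊛ y)[n] = Σ(m=0 to 4) x[m] · y[(n-m) mod 5]

Computing each output sample:
(x ⊛ y)[0] = -3
(x ⊛ y)[1] = 4
(x ⊛ y)[2] = -2
(x ⊛ y)[3] = 6
(x ⊛ y)[4] = 3

x ⊛ y = [-3, 4, -2, 6, 3]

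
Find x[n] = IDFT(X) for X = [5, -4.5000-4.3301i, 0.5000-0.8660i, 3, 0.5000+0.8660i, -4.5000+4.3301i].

x[n] = (1/6) Σ(k=0 to 5) X[k] · e^(2πikn/6)

Computing each x[n]:
x[0] = 0
x[1] = 1
x[2] = 3
x[3] = 2
x[4] = 1
x[5] = -2

x = [0, 1, 3, 2, 1, -2]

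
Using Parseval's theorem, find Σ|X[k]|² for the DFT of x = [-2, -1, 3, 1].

Parseval: Σ|x[n]|² = (1/N)Σ|X[k]|², so Σ|X[k]|² = N·Σ|x[n]|² = 4·15.0000

Σ|X[k]|² = N·Σ|x[n]|² = 4·15.0000 = 60.0000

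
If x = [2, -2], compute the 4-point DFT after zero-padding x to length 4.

Original 2-point DFT: [0, 4]
Zero-padded 4-point DFT provides frequency interpolation.

DFT_4([x, 0, ...]) = [0, 2+2i, 4, 2-2i]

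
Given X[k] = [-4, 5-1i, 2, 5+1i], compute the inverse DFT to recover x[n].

x[n] = (1/4) Σ(k=0 to 3) X[k] · e^(2πikn/4)

Computing each x[n]:
x[0] = 2
x[1] = -1
x[2] = -3
x[3] = -2

x = [2, -1, -3, -2]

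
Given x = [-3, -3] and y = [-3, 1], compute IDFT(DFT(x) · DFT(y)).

(x ⊛ y)[n] = Σ(m=0 to 1) x[m] · y[(n-m) mod 2]

Computing each output sample:
(x ⊛ y)[0] = 6
(x ⊛ y)[1] = 6

x ⊛ y = [6, 6]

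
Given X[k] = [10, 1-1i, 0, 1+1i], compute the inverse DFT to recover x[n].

x[n] = (1/4) Σ(k=0 to 3) X[k] · e^(2πikn/4)

Computing each x[n]:
x[0] = 3
x[1] = 3
x[2] = 2
x[3] = 2

x = [3, 3, 2, 2]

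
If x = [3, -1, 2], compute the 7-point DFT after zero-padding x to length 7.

Original 3-point DFT: [4, 2.5000+2.5981i, 2.5000-2.5981i]
Zero-padded 7-point DFT provides frequency interpolation.

DFT_7([x, 0, ...]) = [4, 1.9315-1.1680i, 1.4206+1.8427i, 5.1479+1.9975i, 5.1479-1.9975i, 1.4206-1.8427i, 1.9315+1.1680i]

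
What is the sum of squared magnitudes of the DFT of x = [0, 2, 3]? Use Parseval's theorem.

Parseval: Σ|x[n]|² = (1/N)Σ|X[k]|², so Σ|X[k]|² = N·Σ|x[n]|² = 3·13.0000

Σ|X[k]|² = N·Σ|x[n]|² = 3·13.0000 = 39.0000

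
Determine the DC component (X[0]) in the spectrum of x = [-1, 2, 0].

X[0] = Σ(n=0 to 2) x[n] · ω_3^0 = Σ x[n]
= (-1) + (2) + (0)

X[0] = 1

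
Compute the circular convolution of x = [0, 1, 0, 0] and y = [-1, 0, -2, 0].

(x ⊛ y)[n] = Σ(m=0 to 3) x[m] · y[(n-m) mod 4]

Computing each output sample:
(x ⊛ y)[0] = 0
(x ⊛ y)[1] = -1
(x ⊛ y)[2] = 0
(x ⊛ y)[3] = -2

x ⊛ y = [0, -1, 0, -2]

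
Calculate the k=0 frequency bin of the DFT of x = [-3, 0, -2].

X[0] = Σ(n=0 to 2) x[n] · ω_3^0 = Σ x[n]
= (-3) + (0) + (-2)

X[0] = -5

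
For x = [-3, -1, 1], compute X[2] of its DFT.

X[2] = Σ(n=0 to 2) x[n] · ω_3^(2n) where ω_3 = e^(-2πi/3)
= (-3)·ω_3^0 + (-1)·ω_3^2 + (1)·ω_3^4

X[2] = -3.0000-1.7321i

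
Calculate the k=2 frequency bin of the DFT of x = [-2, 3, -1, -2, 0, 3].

X[2] = Σ(n=0 to 5) x[n] · ω_6^(2n) where ω_6 = e^(-2πi/6)
= (-2)·ω_6^0 + (3)·ω_6^2 + (-1)·ω_6^4 + (-2)·ω_6^6 + (0)·ω_6^8 + (3)·ω_6^10

X[2] = -6.5000-0.8660i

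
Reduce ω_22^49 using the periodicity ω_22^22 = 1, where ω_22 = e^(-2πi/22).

Since ω_22^22 = 1, powers reduce modulo 22.
49 mod 22 = 5
So ω_22^49 = ω_22^5 = e^(-2πi·5/22)

ω_22^49 = ω_22^5 = 0.1423-0.9898i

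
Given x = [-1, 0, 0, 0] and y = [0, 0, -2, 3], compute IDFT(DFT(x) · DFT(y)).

(x ⊛ y)[n] = Σ(m=0 to 3) x[m] · y[(n-m) mod 4]

Computing each output sample:
(x ⊛ y)[0] = 0
(x ⊛ y)[1] = 0
(x ⊛ y)[2] = 2
(x ⊛ y)[3] = -3

x ⊛ y = [0, 0, 2, -3]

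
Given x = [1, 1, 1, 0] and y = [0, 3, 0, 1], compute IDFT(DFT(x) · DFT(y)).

(x ⊛ y)[n] = Σ(m=0 to 3) x[m] · y[(n-m) mod 4]

Computing each output sample:
(x ⊛ y)[0] = 1
(x ⊛ y)[1] = 4
(x ⊛ y)[2] = 3
(x ⊛ y)[3] = 4

x ⊛ y = [1, 4, 3, 4]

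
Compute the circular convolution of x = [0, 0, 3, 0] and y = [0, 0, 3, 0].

(x ⊛ y)[n] = Σ(m=0 to 3) x[m] · y[(n-m) mod 4]

Computing each output sample:
(x ⊛ y)[0] = 9
(x ⊛ y)[1] = 0
(x ⊛ y)[2] = 0
(x ⊛ y)[3] = 0

x ⊛ y = [9, 0, 0, 0]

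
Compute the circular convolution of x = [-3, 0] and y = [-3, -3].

(x ⊛ y)[n] = Σ(m=0 to 1) x[m] · y[(n-m) mod 2]

Computing each output sample:
(x ⊛ y)[0] = 9
(x ⊛ y)[1] = 9

x ⊛ y = [9, 9]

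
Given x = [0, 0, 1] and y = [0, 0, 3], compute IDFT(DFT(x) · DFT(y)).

(x ⊛ y)[n] = Σ(m=0 to 2) x[m] · y[(n-m) mod 3]

Computing each output sample:
(x ⊛ y)[0] = 0
(x ⊛ y)[1] = 3
(x ⊛ y)[2] = 0

x ⊛ y = [0, 3, 0]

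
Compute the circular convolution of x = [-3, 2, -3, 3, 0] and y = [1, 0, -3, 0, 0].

(x ⊛ y)[n] = Σ(m=0 to 4) x[m] · y[(n-m) mod 5]

Computing each output sample:
(x ⊛ y)[0] = -12
(x ⊛ y)[1] = 2
(x ⊛ y)[2] = 6
(x ⊛ y)[3] = -3
(x ⊛ y)[4] = 9

x ⊛ y = [-12, 2, 6, -3, 9]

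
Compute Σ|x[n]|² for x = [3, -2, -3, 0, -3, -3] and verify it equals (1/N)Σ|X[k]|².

Time domain:
Σ|x[n]|² = |3|² + |-2|² + |-3|² + |0|² + |-3|² + |-3|² = 40.0000

Frequency domain:
(1/6)Σ|X[k]|² = (1/6)(|-8|² + |3.5000-0.8660i|² + |8.5000-0.8660i|² + |2|² + |8.5000+0.8660i|² + |3.5000+0.8660i|²) = (1/6)·240.0000 = 40.0000

Both sides agree, confirming Parseval's theorem.

Σ|x[n]|² = (1/N)Σ|X[k]|² = 40.0000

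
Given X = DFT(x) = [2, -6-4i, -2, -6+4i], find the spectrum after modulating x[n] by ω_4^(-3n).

Modulation property: DFT(ω_4^(-3n)·x[n]) = X[(k-3) mod 4], so circularly shift X by 3 positions.

X[k-3] = [-6-4i, -2, -6+4i, 2]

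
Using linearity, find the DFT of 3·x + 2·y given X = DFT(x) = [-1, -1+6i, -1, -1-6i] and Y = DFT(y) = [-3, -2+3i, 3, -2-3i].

By linearity: DFT(3x + 2y) = 3·DFT(x) + 2·DFT(y)
= 3·[-1, -1+6i, -1, -1-6i] + 2·[-3, -2+3i, 3, -2-3i]

Computing element-wise:
Z[0] = 3·(-1) + 2·(-3) = -9
Z[1] = 3·(-1+6i) + 2·(-2+3i) = -7+24i
Z[2] = 3·(-1) + 2·(3) = 3
Z[3] = 3·(-1-6i) + 2·(-2-3i) = -7-24i

DFT(3x + 2y) = 3·X + 2·Y = [-9, -7+24i, 3, -7-24i]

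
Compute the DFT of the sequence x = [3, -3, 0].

X[k] = Σ(n=0 to 2) x[n] · ω_3^(nk)
where ω_3 = e^(-2πi/3)

Computing each X[k]:
X[0] = 0
X[1] = 4.5000+2.5981i
X[2] = 4.5000-2.5981i

X = [0, 4.5000+2.5981i, 4.5000-2.5981i]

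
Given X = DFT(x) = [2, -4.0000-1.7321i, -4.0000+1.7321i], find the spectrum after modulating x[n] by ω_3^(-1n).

Modulation property: DFT(ω_3^(-1n)·x[n]) = X[(k-1) mod 3], so circularly shift X by 1 positions.

X[k-1] = [-4.0000+1.7321i, 2, -4.0000-1.7321i]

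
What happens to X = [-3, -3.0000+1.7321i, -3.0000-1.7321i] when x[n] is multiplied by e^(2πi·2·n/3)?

Modulation property: DFT(ω_3^(-2n)·x[n]) = X[(k-2) mod 3], so circularly shift X by 2 positions.

X[k-2] = [-3.0000+1.7321i, -3.0000-1.7321i, -3]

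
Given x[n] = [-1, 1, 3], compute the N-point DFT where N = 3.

X[k] = Σ(n=0 to 2) x[n] · ω_3^(nk)
where ω_3 = e^(-2πi/3)

Computing each X[k]:
X[0] = 3
X[1] = -3.0000+1.7321i
X[2] = -3.0000-1.7321i

X = [3, -3.0000+1.7321i, -3.0000-1.7321i]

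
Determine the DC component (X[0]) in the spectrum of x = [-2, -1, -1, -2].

X[0] = Σ(n=0 to 3) x[n] · ω_4^0 = Σ x[n]
= (-2) + (-1) + (-1) + (-2)

X[0] = -6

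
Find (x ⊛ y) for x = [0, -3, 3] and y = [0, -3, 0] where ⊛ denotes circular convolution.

(x ⊛ y)[n] = Σ(m=0 to 2) x[m] · y[(n-m) mod 3]

Computing each output sample:
(x ⊛ y)[0] = -9
(x ⊛ y)[1] = 0
(x ⊛ y)[2] = 9

x ⊛ y = [-9, 0, 9]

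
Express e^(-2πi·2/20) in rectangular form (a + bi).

ω_20^2 = e^(-2πi·2/20)
= cos(-2π·2/20) + i·sin(-2π·2/20)
= cos(-4π/20) + i·sin(-4π/20)

ω_20^2 = cos(-4π/20) + i·sin(-4π/20) = 0.8090-0.5878i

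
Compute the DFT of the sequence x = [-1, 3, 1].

X[k] = Σ(n=0 to 2) x[n] · ω_3^(nk)
where ω_3 = e^(-2πi/3)

Computing each X[k]:
X[0] = 3
X[1] = -3.0000-1.7321i
X[2] = -3.0000+1.7321i

X = [3, -3.0000-1.7321i, -3.0000+1.7321i]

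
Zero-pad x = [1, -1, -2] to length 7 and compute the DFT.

Original 3-point DFT: [-2, 2.5000-0.8660i, 2.5000+0.8660i]
Zero-padded 7-point DFT provides frequency interpolation.

DFT_7([x, 0, ...]) = [-2, 0.8216+2.7317i, 3.0245+0.1072i, 0.6540-1.1298i, 0.6540+1.1298i, 3.0245-0.1072i, 0.8216-2.7317i]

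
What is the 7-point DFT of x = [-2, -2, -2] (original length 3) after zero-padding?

Original 3-point DFT: [-6, 0, 0]
Zero-padded 7-point DFT provides frequency interpolation.

DFT_7([x, 0, ...]) = [-6, -2.8019+3.5135i, 0.2470+1.0821i, -1.4450-0.6959i, -1.4450+0.6959i, 0.2470-1.0821i, -2.8019-3.5135i]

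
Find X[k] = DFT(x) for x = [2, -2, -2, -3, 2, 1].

X[k] = Σ(n=0 to 5) x[n] · ω_6^(nk)
where ω_6 = e^(-2πi/6)

Computing each X[k]:
X[0] = -2
X[1] = 4.5000+6.0622i
X[2] = -0.5000-0.8660i
X[3] = 6
X[4] = -0.5000+0.8660i
X[5] = 4.5000-6.0622i

X = [-2, 4.5000+6.0622i, -0.5000-0.8660i, 6, -0.5000+0.8660i, 4.5000-6.0622i]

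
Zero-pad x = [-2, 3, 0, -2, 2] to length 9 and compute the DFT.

Original 5-point DFT: [1, 1.1631-2.1266i, -6.6631+1.3143i, -6.6631-1.3143i, 1.1631+2.1266i]
Zero-padded 9-point DFT provides frequency interpolation.

DFT_9([x, 0, ...]) = [1, -0.5813-0.8804i, 1.0530-3.4009i, -6.5000-4.3301i, -3.4718+2.6756i, -3.4718-2.6756i, -6.5000+4.3301i, 1.0530+3.4009i, -0.5813+0.8804i]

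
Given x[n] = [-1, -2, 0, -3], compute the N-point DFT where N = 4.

X[k] = Σ(n=0 to 3) x[n] · ω_4^(nk)
where ω_4 = e^(-2πi/4)

Computing each X[k]:
X[0] = -6
X[1] = -1-1i
X[2] = 4
X[3] = -1+1i

X = [-6, -1-1i, 4, -1+1i]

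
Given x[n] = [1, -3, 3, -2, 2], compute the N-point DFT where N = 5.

X[k] = Σ(n=0 to 4) x[n] · ω_5^(nk)
where ω_5 = e^(-2πi/5)

Computing each X[k]:
X[0] = 1
X[1] = -0.1180+1.8164i
X[2] = 2.1180+7.6942i
X[3] = 2.1180-7.6942i
X[4] = -0.1180-1.8164i

X = [1, -0.1180+1.8164i, 2.1180+7.6942i, 2.1180-7.6942i, -0.1180-1.8164i]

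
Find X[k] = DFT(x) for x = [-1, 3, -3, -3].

X[k] = Σ(n=0 to 3) x[n] · ω_4^(nk)
where ω_4 = e^(-2πi/4)

Computing each X[k]:
X[0] = -4
X[1] = 2-6i
X[2] = -4
X[3] = 2+6i

X = [-4, 2-6i, -4, 2+6i]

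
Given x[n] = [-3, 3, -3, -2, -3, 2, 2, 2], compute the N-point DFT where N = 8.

X[k] = Σ(n=0 to 7) x[n] · ω_8^(nk)
where ω_8 = e^(-2πi/8)

Computing each X[k]:
X[0] = -2
X[1] = 3.5355+7.1213i
X[2] = -5-5i
X[3] = -3.5355-2.8787i
X[4] = -12
X[5] = -3.5355+2.8787i
X[6] = -5+5i
X[7] = 3.5355-7.1213i

X = [-2, 3.5355+7.1213i, -5-5i, -3.5355-2.8787i, -12, -3.5355+2.8787i, -5+5i, 3.5355-7.1213i]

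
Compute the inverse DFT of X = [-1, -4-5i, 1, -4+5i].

x[n] = (1/4) Σ(k=0 to 3) X[k] · e^(2πikn/4)

Computing each x[n]:
x[0] = -2
x[1] = 2
x[2] = 2
x[3] = -3

x = [-2, 2, 2, -3]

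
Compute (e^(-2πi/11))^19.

Since ω_11^11 = 1, powers reduce modulo 11.
19 mod 11 = 8
So ω_11^19 = ω_11^8 = e^(-2πi·8/11)

ω_11^19 = ω_11^8 = -0.1423+0.9898i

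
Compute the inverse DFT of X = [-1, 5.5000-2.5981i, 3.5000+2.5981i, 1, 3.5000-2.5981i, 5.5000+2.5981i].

x[n] = (1/6) Σ(k=0 to 5) X[k] · e^(2πikn/6)

Computing each x[n]:
x[0] = 3
x[1] = 0
x[2] = 0
x[3] = -1
x[4] = -3
x[5] = 0

x = [3, 0, 0, -1, -3, 0]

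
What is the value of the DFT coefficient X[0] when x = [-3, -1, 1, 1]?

X[0] = Σ(n=0 to 3) x[n] · ω_4^0 = Σ x[n]
= (-3) + (-1) + (1) + (1)

X[0] = -2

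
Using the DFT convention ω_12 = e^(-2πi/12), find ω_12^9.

ω_12^9 = e^(-2πi·9/12)
= cos(-2π·9/12) + i·sin(-2π·9/12)
= cos(-18π/12) + i·sin(-18π/12)

ω_12^9 = cos(-18π/12) + i·sin(-18π/12) = 1i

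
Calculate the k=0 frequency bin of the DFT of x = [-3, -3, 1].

X[0] = Σ(n=0 to 2) x[n] · ω_3^0 = Σ x[n]
= (-3) + (-3) + (1)

X[0] = -5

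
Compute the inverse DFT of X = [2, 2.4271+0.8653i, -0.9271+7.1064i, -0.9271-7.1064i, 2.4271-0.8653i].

x[n] = (1/5) Σ(k=0 to 4) X[k] · e^(2πikn/5)

Computing each x[n]:
x[0] = 1
x[1] = -1
x[2] = 2
x[3] = -3
x[4] = 3

x = [1, -1, 2, -3, 3]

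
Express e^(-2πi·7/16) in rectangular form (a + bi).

ω_16^7 = e^(-2πi·7/16)
= cos(-2π·7/16) + i·sin(-2π·7/16)
= cos(-14π/16) + i·sin(-14π/16)

ω_16^7 = cos(-14π/16) + i·sin(-14π/16) = -0.9239-0.3827i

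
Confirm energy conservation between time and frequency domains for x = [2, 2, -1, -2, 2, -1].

Time domain:
Σ|x[n]|² = |2|² + |2|² + |-1|² + |-2|² + |2|² + |-1|² = 18.0000

Frequency domain:
(1/6)Σ|X[k]|² = (1/6)(|2|² + |4|² + |-1.0000-5.1962i|² + |4|² + |-1.0000+5.1962i|² + |4|²) = (1/6)·108.0000 = 18.0000

Both sides agree, confirming Parseval's theorem.

Σ|x[n]|² = (1/N)Σ|X[k]|² = 18.0000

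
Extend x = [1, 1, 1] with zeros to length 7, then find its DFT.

Original 3-point DFT: [3, 0, 0]
Zero-padded 7-point DFT provides frequency interpolation.

DFT_7([x, 0, ...]) = [3, 1.4010-1.7568i, -0.1235-0.5410i, 0.7225+0.3479i, 0.7225-0.3479i, -0.1235+0.5410i, 1.4010+1.7568i]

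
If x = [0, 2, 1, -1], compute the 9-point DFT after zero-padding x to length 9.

Original 4-point DFT: [2, -1-3i, 0, -1+3i]
Zero-padded 9-point DFT provides frequency interpolation.

DFT_9([x, 0, ...]) = [2, 2.2057-1.4044i, -0.0924-3.1777i, -2.5000-0.8660i, -0.6133+0.8248i, -0.6133-0.8248i, -2.5000+0.8660i, -0.0924+3.1777i, 2.2057+1.4044i]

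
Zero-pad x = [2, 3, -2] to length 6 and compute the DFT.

Original 3-point DFT: [3, 1.5000-4.3301i, 1.5000+4.3301i]
Zero-padded 6-point DFT provides frequency interpolation.

DFT_6([x, 0, ...]) = [3, 4.5000-0.8660i, 1.5000-4.3301i, -3, 1.5000+4.3301i, 4.5000+0.8660i]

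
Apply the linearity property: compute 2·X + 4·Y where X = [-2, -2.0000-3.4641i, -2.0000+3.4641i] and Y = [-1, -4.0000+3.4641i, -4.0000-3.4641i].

By linearity: DFT(2x + 4y) = 2·DFT(x) + 4·DFT(y)
= 2·[-2, -2.0000-3.4641i, -2.0000+3.4641i] + 4·[-1, -4.0000+3.4641i, -4.0000-3.4641i]

Computing element-wise:
Z[0] = 2·(-2) + 4·(-1) = -8
Z[1] = 2·(-2.0000-3.4641i) + 4·(-4.0000+3.4641i) = -20.0000+6.9282i
Z[2] = 2·(-2.0000+3.4641i) + 4·(-4.0000-3.4641i) = -20.0000-6.9282i

DFT(2x + 4y) = 2·X + 4·Y = [-8, -20.0000+6.9282i, -20.0000-6.9282i]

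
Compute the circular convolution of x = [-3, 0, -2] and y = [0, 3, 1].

(x ⊛ y)[n] = Σ(m=0 to 2) x[m] · y[(n-m) mod 3]

Computing each output sample:
(x ⊛ y)[0] = -6
(x ⊛ y)[1] = -11
(x ⊛ y)[2] = -3

x ⊛ y = [-6, -11, -3]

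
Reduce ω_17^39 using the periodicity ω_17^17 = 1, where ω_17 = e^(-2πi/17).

Since ω_17^17 = 1, powers reduce modulo 17.
39 mod 17 = 5
So ω_17^39 = ω_17^5 = e^(-2πi·5/17)

ω_17^39 = ω_17^5 = -0.2737-0.9618i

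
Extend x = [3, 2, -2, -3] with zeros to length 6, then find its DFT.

Original 4-point DFT: [0, 5-5i, 2, 5+5i]
Zero-padded 6-point DFT provides frequency interpolation.

DFT_6([x, 0, ...]) = [0, 8, -3.4641i, 2, 3.4641i, 8]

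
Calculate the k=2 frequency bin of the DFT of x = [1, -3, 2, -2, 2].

X[2] = Σ(n=0 to 4) x[n] · ω_5^(2n) where ω_5 = e^(-2πi/5)
= (1)·ω_5^0 + (-3)·ω_5^2 + (2)·ω_5^4 + (-2)·ω_5^6 + (2)·ω_5^8

X[2] = 1.8090+6.7432i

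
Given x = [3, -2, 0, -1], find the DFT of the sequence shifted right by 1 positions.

Time shift by 1: X_shifted[k] = ω_4^(1k) · X[k]
Shifted x = [-1, 3, -2, 0]

DFT(x[n-1]) = [0, 1-3i, -6, 1+3i]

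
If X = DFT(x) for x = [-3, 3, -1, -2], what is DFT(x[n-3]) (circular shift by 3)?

Time shift by 3: X_shifted[k] = ω_4^(3k) · X[k]
Shifted x = [3, -1, -2, -3]

DFT(x[n-3]) = [-3, 5-2i, 5, 5+2i]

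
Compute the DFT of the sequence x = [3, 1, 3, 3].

X[k] = Σ(n=0 to 3) x[n] · ω_4^(nk)
where ω_4 = e^(-2πi/4)

Computing each X[k]:
X[0] = 10
X[1] = 2i
X[2] = 2
X[3] = -2i

X = [10, 2i, 2, -2i]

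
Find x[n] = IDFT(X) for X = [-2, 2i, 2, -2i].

x[n] = (1/4) Σ(k=0 to 3) X[k] · e^(2πikn/4)

Computing each x[n]:
x[0] = 0
x[1] = -2
x[2] = 0
x[3] = 0

x = [0, -2, 0, 0]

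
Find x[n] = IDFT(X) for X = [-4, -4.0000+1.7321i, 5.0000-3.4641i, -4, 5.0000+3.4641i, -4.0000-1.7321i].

x[n] = (1/6) Σ(k=0 to 5) X[k] · e^(2πikn/6)

Computing each x[n]:
x[0] = -1
x[1] = -1
x[2] = -3
x[3] = 3
x[4] = 0
x[5] = -2

x = [-1, -1, -3, 3, 0, -2]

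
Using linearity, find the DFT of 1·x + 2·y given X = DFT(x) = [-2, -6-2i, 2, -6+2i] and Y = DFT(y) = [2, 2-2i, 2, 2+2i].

By linearity: DFT(1x + 2y) = 1·DFT(x) + 2·DFT(y)
= 1·[-2, -6-2i, 2, -6+2i] + 2·[2, 2-2i, 2, 2+2i]

Computing element-wise:
Z[0] = 1·(-2) + 2·(2) = 2
Z[1] = 1·(-6-2i) + 2·(2-2i) = -2-6i
Z[2] = 1·(2) + 2·(2) = 6
Z[3] = 1·(-6+2i) + 2·(2+2i) = -2+6i

DFT(1x + 2y) = 1·X + 2·Y = [2, -2-6i, 6, -2+6i]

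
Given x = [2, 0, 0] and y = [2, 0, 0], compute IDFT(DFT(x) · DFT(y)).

(x ⊛ y)[n] = Σ(m=0 to 2) x[m] · y[(n-m) mod 3]

Computing each output sample:
(x ⊛ y)[0] = 4
(x ⊛ y)[1] = 0
(x ⊛ y)[2] = 0

x ⊛ y = [4, 0, 0]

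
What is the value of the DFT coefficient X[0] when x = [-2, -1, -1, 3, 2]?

X[0] = Σ(n=0 to 4) x[n] · ω_5^0 = Σ x[n]
= (-2) + (-1) + (-1) + (3) + (2)

X[0] = 1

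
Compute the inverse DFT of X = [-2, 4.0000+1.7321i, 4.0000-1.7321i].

x[n] = (1/3) Σ(k=0 to 2) X[k] · e^(2πikn/3)

Computing each x[n]:
x[0] = 2
x[1] = -3
x[2] = -1

x = [2, -3, -1]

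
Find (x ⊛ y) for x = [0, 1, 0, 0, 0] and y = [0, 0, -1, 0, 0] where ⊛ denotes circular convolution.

(x ⊛ y)[n] = Σ(m=0 to 4) x[m] · y[(n-m) mod 5]

Computing each output sample:
(x ⊛ y)[0] = 0
(x ⊛ y)[1] = 0
(x ⊛ y)[2] = 0
(x ⊛ y)[3] = -1
(x ⊛ y)[4] = 0

x ⊛ y = [0, 0, 0, -1, 0]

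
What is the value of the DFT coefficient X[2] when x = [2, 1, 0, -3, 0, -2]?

X[2] = Σ(n=0 to 5) x[n] · ω_6^(2n) where ω_6 = e^(-2πi/6)
= (2)·ω_6^0 + (1)·ω_6^2 + (0)·ω_6^4 + (-3)·ω_6^6 + (0)·ω_6^8 + (-2)·ω_6^10

X[2] = -0.5000-2.5981i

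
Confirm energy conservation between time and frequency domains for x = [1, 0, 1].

Time domain:
Σ|x[n]|² = |1|² + |0|² + |1|² = 2.0000

Frequency domain:
(1/3)Σ|X[k]|² = (1/3)(|2|² + |0.5000+0.8660i|² + |0.5000-0.8660i|²) = (1/3)·6.0000 = 2.0000

Both sides agree, confirming Parseval's theorem.

Σ|x[n]|² = (1/N)Σ|X[k]|² = 2.0000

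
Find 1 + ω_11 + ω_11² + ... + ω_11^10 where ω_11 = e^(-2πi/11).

Sum of all nth roots of unity equals 0 for n > 1 (geometric series with r ≠ 1).

0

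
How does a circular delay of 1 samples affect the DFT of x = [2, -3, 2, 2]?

Time shift by 1: X_shifted[k] = ω_4^(1k) · X[k]
Shifted x = [2, 2, -3, 2]

DFT(x[n-1]) = [3, 5, -5, 5]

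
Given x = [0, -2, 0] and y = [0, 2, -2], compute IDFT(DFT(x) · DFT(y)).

(x ⊛ y)[n] = Σ(m=0 to 2) x[m] · y[(n-m) mod 3]

Computing each output sample:
(x ⊛ y)[0] = 4
(x ⊛ y)[1] = 0
(x ⊛ y)[2] = -4

x ⊛ y = [4, 0, -4]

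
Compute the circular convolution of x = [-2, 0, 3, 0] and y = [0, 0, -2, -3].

(x ⊛ y)[n] = Σ(m=0 to 3) x[m] · y[(n-m) mod 4]

Computing each output sample:
(x ⊛ y)[0] = -6
(x ⊛ y)[1] = -9
(x ⊛ y)[2] = 4
(x ⊛ y)[3] = 6

x ⊛ y = [-6, -9, 4, 6]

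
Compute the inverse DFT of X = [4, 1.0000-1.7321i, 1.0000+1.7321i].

x[n] = (1/3) Σ(k=0 to 2) X[k] · e^(2πikn/3)

Computing each x[n]:
x[0] = 2
x[1] = 2
x[2] = 0

x = [2, 2, 0]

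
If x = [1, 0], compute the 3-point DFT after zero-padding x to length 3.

Original 2-point DFT: [1, 1]
Zero-padded 3-point DFT provides frequency interpolation.

DFT_3([x, 0, ...]) = [1, 1, 1]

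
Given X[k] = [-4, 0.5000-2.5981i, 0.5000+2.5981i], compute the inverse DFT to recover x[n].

x[n] = (1/3) Σ(k=0 to 2) X[k] · e^(2πikn/3)

Computing each x[n]:
x[0] = -1
x[1] = 0
x[2] = -3

x = [-1, 0, -3]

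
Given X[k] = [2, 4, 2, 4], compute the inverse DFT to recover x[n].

x[n] = (1/4) Σ(k=0 to 3) X[k] · e^(2πikn/4)

Computing each x[n]:
x[0] = 3
x[1] = 0
x[2] = -1
x[3] = 0

x = [3, 0, -1, 0]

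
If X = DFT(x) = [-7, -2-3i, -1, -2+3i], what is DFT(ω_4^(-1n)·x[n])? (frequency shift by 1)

Modulation property: DFT(ω_4^(-1n)·x[n]) = X[(k-1) mod 4], so circularly shift X by 1 positions.

X[k-1] = [-2+3i, -7, -2-3i, -1]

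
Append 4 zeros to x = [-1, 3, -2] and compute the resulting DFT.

Original 3-point DFT: [0, -1.5000-4.3301i, -1.5000+4.3301i]
Zero-padded 7-point DFT provides frequency interpolation.

DFT_7([x, 0, ...]) = [0, 1.3155-0.3956i, 0.1344-3.7926i, -4.9499-2.8653i, -4.9499+2.8653i, 0.1344+3.7926i, 1.3155+0.3956i]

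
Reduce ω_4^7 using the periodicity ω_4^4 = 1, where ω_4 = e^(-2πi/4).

Since ω_4^4 = 1, powers reduce modulo 4.
7 mod 4 = 3
So ω_4^7 = ω_4^3 = e^(-2πi·3/4)

ω_4^7 = ω_4^3 = 1i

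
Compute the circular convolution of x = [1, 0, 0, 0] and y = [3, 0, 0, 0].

(x ⊛ y)[n] = Σ(m=0 to 3) x[m] · y[(n-m) mod 4]

Computing each output sample:
(x ⊛ y)[0] = 3
(x ⊛ y)[1] = 0
(x ⊛ y)[2] = 0
(x ⊛ y)[3] = 0

x ⊛ y = [3, 0, 0, 0]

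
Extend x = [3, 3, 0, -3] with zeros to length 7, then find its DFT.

Original 4-point DFT: [3, 3-6i, 3, 3+6i]
Zero-padded 7-point DFT provides frequency interpolation.

DFT_7([x, 0, ...]) = [3, 7.5734-1.0438i, 0.4620-5.2703i, 0.9647+1.6231i, 0.9647-1.6231i, 0.4620+5.2703i, 7.5734+1.0438i]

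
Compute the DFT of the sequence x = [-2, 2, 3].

X[k] = Σ(n=0 to 2) x[n] · ω_3^(nk)
where ω_3 = e^(-2πi/3)

Computing each X[k]:
X[0] = 3
X[1] = -4.5000+0.8660i
X[2] = -4.5000-0.8660i

X = [3, -4.5000+0.8660i, -4.5000-0.8660i]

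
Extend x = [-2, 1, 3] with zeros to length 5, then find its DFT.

Original 3-point DFT: [2, -4.0000+1.7321i, -4.0000-1.7321i]
Zero-padded 5-point DFT provides frequency interpolation.

DFT_5([x, 0, ...]) = [2, -4.1180-2.7144i, -1.8820+2.2654i, -1.8820-2.2654i, -4.1180+2.7144i]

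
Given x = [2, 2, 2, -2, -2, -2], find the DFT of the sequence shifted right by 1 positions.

Time shift by 1: X_shifted[k] = ω_6^(1k) · X[k]
Shifted x = [-2, 2, 2, 2, -2, -2]

DFT(x[n-1]) = [0, -4.0000-6.9282i, 0, -4, 0, -4.0000+6.9282i]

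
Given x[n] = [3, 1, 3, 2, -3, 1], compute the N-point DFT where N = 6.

X[k] = Σ(n=0 to 5) x[n] · ω_6^(nk)
where ω_6 = e^(-2πi/6)

Computing each X[k]:
X[0] = 7
X[1] = 2.0000-5.1962i
X[2] = 4.0000+5.1962i
X[3] = -1
X[4] = 4.0000-5.1962i
X[5] = 2.0000+5.1962i

X = [7, 2.0000-5.1962i, 4.0000+5.1962i, -1, 4.0000-5.1962i, 2.0000+5.1962i]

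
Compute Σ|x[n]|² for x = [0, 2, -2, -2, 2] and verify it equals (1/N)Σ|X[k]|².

Time domain:
Σ|x[n]|² = |0|² + |2|² + |-2|² + |-2|² + |2|² = 16.0000

Frequency domain:
(1/5)Σ|X[k]|² = (1/5)(|0|² + |4.4721|² + |-4.4721|² + |-4.4721|² + |4.4721|²) = (1/5)·80.0000 = 16.0000

Both sides agree, confirming Parseval's theorem.

Σ|x[n]|² = (1/N)Σ|X[k]|² = 16.0000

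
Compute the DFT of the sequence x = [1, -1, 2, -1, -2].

X[k] = Σ(n=0 to 4) x[n] · ω_5^(nk)
where ω_5 = e^(-2πi/5)

Computing each X[k]:
X[0] = -1
X[1] = -0.7361-2.7144i
X[2] = 3.7361+2.2654i
X[3] = 3.7361-2.2654i
X[4] = -0.7361+2.7144i

X = [-1, -0.7361-2.7144i, 3.7361+2.2654i, 3.7361-2.2654i, -0.7361+2.7144i]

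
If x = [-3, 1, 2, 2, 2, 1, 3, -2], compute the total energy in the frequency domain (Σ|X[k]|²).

Parseval: Σ|x[n]|² = (1/N)Σ|X[k]|², so Σ|X[k]|² = N·Σ|x[n]|² = 8·36.0000

Σ|X[k]|² = N·Σ|x[n]|² = 8·36.0000 = 288.0000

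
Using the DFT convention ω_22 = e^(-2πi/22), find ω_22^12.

ω_22^12 = e^(-2πi·12/22)
= cos(-2π·12/22) + i·sin(-2π·12/22)
= cos(-24π/22) + i·sin(-24π/22)

ω_22^12 = cos(-24π/22) + i·sin(-24π/22) = -0.9595+0.2817i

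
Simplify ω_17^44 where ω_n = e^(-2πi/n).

Since ω_17^17 = 1, powers reduce modulo 17.
44 mod 17 = 10
So ω_17^44 = ω_17^10 = e^(-2πi·10/17)

ω_17^44 = ω_17^10 = -0.8502+0.5264i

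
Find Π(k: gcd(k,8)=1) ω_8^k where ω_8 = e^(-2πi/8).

The primitive 8th roots of unity are ω_8^k for k coprime to 8: k ∈ {1, 3, 5, 7}
Their product equals the constant term of the cyclotomic polynomial Φ_8(x) up to sign.
For n ≥ 3, the product of all primitive nth roots of unity is 1. (For n=1 it is 1; for n=2 it is -1.)

1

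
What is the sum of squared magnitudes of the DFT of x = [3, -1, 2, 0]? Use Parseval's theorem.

Parseval: Σ|x[n]|² = (1/N)Σ|X[k]|², so Σ|X[k]|² = N·Σ|x[n]|² = 4·14.0000

Σ|X[k]|² = N·Σ|x[n]|² = 4·14.0000 = 56.0000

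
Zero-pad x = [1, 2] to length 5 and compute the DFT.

Original 2-point DFT: [3, -1]
Zero-padded 5-point DFT provides frequency interpolation.

DFT_5([x, 0, ...]) = [3, 1.6180-1.9021i, -0.6180-1.1756i, -0.6180+1.1756i, 1.6180+1.9021i]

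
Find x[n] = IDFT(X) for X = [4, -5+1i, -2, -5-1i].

x[n] = (1/4) Σ(k=0 to 3) X[k] · e^(2πikn/4)

Computing each x[n]:
x[0] = -2
x[1] = 1
x[2] = 3
x[3] = 2

x = [-2, 1, 3, 2]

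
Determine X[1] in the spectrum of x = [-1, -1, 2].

X[1] = Σ(n=0 to 2) x[n] · ω_3^(1n) where ω_3 = e^(-2πi/3)
= (-1)·ω_3^0 + (-1)·ω_3^1 + (2)·ω_3^2

X[1] = -1.5000+2.5981i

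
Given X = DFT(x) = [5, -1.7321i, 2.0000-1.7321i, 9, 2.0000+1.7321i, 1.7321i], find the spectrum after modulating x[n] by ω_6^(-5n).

Modulation property: DFT(ω_6^(-5n)·x[n]) = X[(k-5) mod 6], so circularly shift X by 5 positions.

X[k-5] = [-1.7321i, 2.0000-1.7321i, 9, 2.0000+1.7321i, 1.7321i, 5]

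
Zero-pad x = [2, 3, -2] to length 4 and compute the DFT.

Original 3-point DFT: [3, 1.5000-4.3301i, 1.5000+4.3301i]
Zero-padded 4-point DFT provides frequency interpolation.

DFT_4([x, 0, ...]) = [3, 4-3i, -3, 4+3i]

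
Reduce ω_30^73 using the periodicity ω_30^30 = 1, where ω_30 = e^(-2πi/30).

Since ω_30^30 = 1, powers reduce modulo 30.
73 mod 30 = 13
So ω_30^73 = ω_30^13 = e^(-2πi·13/30)

ω_30^73 = ω_30^13 = -0.9135-0.4067i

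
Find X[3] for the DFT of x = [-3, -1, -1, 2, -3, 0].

X[3] = Σ(n=0 to 5) x[n] · ω_6^(3n) where ω_6 = e^(-2πi/6)
= (-3)·ω_6^0 + (-1)·ω_6^3 + (-1)·ω_6^6 + (2)·ω_6^9 + (-3)·ω_6^12 + (0)·ω_6^15

X[3] = -8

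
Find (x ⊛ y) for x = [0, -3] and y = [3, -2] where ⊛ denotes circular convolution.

(x ⊛ y)[n] = Σ(m=0 to 1) x[m] · y[(n-m) mod 2]

Computing each output sample:
(x ⊛ y)[0] = 6
(x ⊛ y)[1] = -9

x ⊛ y = [6, -9]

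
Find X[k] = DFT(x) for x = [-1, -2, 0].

X[k] = Σ(n=0 to 2) x[n] · ω_3^(nk)
where ω_3 = e^(-2πi/3)

Computing each X[k]:
X[0] = -3
X[1] = 1.7321i
X[2] = -1.7321i

X = [-3, 1.7321i, -1.7321i]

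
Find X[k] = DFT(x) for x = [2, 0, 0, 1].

X[k] = Σ(n=0 to 3) x[n] · ω_4^(nk)
where ω_4 = e^(-2πi/4)

Computing each X[k]:
X[0] = 3
X[1] = 2+1i
X[2] = 1
X[3] = 2-1i

X = [3, 2+1i, 1, 2-1i]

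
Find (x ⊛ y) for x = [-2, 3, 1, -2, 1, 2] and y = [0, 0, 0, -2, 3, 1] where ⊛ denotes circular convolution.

(x ⊛ y)[n] = Σ(m=0 to 5) x[m] · y[(n-m) mod 6]

Computing each output sample:
(x ⊛ y)[0] = 10
(x ⊛ y)[1] = -7
(x ⊛ y)[2] = -3
(x ⊛ y)[3] = 11
(x ⊛ y)[4] = -10
(x ⊛ y)[5] = 5

x ⊛ y = [10, -7, -3, 11, -10, 5]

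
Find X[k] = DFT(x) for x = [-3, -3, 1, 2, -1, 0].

X[k] = Σ(n=0 to 5) x[n] · ω_6^(nk)
where ω_6 = e^(-2πi/6)

Computing each X[k]:
X[0] = -4
X[1] = -6.5000+0.8660i
X[2] = 0.5000+4.3301i
X[3] = -2
X[4] = 0.5000-4.3301i
X[5] = -6.5000-0.8660i

X = [-4, -6.5000+0.8660i, 0.5000+4.3301i, -2, 0.5000-4.3301i, -6.5000-0.8660i]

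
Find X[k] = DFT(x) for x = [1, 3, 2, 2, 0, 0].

X[k] = Σ(n=0 to 5) x[n] · ω_6^(nk)
where ω_6 = e^(-2πi/6)

Computing each X[k]:
X[0] = 8
X[1] = -0.5000-4.3301i
X[2] = 0.5000-0.8660i
X[3] = -2
X[4] = 0.5000+0.8660i
X[5] = -0.5000+4.3301i

X = [8, -0.5000-4.3301i, 0.5000-0.8660i, -2, 0.5000+0.8660i, -0.5000+4.3301i]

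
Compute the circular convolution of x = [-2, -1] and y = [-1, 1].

(x ⊛ y)[n] = Σ(m=0 to 1) x[m] · y[(n-m) mod 2]

Computing each output sample:
(x ⊛ y)[0] = 1
(x ⊛ y)[1] = -1

x ⊛ y = [1, -1]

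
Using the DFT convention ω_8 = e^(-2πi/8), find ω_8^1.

ω_8^1 = e^(-2πi·1/8)
= cos(-2π·1/8) + i·sin(-2π·1/8)
= cos(-2π/8) + i·sin(-2π/8)

ω_8^1 = cos(-2π/8) + i·sin(-2π/8) = 0.7071-0.7071i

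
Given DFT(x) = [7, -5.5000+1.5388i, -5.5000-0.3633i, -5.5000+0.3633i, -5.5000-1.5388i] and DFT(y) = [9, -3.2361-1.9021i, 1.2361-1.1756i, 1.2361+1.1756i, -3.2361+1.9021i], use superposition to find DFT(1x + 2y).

By linearity: DFT(1x + 2y) = 1·DFT(x) + 2·DFT(y)
= 1·[7, -5.5000+1.5388i, -5.5000-0.3633i, -5.5000+0.3633i, -5.5000-1.5388i] + 2·[9, -3.2361-1.9021i, 1.2361-1.1756i, 1.2361+1.1756i, -3.2361+1.9021i]

Computing element-wise:
Z[0] = 1·(7) + 2·(9) = 25
Z[1] = 1·(-5.5000+1.5388i) + 2·(-3.2361-1.9021i) = -11.9722-2.2654i
Z[2] = 1·(-5.5000-0.3633i) + 2·(1.2361-1.1756i) = -3.0278-2.7145i
Z[3] = 1·(-5.5000+0.3633i) + 2·(1.2361+1.1756i) = -3.0278+2.7145i
Z[4] = 1·(-5.5000-1.5388i) + 2·(-3.2361+1.9021i) = -11.9722+2.2654i

DFT(1x + 2y) = 1·X + 2·Y = [25, -11.9722-2.2654i, -3.0278-2.7145i, -3.0278+2.7145i, -11.9722+2.2654i]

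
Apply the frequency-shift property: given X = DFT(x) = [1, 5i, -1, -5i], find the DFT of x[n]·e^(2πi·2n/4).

Modulation property: DFT(ω_4^(-2n)·x[n]) = X[(k-2) mod 4], so circularly shift X by 2 positions.

X[k-2] = [-1, -5i, 1, 5i]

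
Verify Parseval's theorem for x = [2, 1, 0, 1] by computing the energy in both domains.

Time domain:
Σ|x[n]|² = |2|² + |1|² + |0|² + |1|² = 6.0000

Frequency domain:
(1/4)Σ|X[k]|² = (1/4)(|4|² + |2|² + |0|² + |2|²) = (1/4)·24.0000 = 6.0000

Both sides agree, confirming Parseval's theorem.

Σ|x[n]|² = (1/N)Σ|X[k]|² = 6.0000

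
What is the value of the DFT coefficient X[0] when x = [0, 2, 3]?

X[0] = Σ(n=0 to 2) x[n] · ω_3^0 = Σ x[n]
= (0) + (2) + (3)

X[0] = 5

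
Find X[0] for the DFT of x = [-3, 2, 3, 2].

X[0] = Σ(n=0 to 3) x[n] · ω_4^0 = Σ x[n]
= (-3) + (2) + (3) + (2)

X[0] = 4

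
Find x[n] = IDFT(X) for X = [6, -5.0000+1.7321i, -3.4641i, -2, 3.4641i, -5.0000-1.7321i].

x[n] = (1/6) Σ(k=0 to 5) X[k] · e^(2πikn/6)

Computing each x[n]:
x[0] = -1
x[1] = 1
x[2] = 0
x[3] = 3
x[4] = 3
x[5] = 0

x = [-1, 1, 0, 3, 3, 0]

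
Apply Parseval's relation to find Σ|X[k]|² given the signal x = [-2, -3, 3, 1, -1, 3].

Parseval: Σ|x[n]|² = (1/N)Σ|X[k]|², so Σ|X[k]|² = N·Σ|x[n]|² = 6·33.0000

Σ|X[k]|² = N·Σ|x[n]|² = 6·33.0000 = 198.0000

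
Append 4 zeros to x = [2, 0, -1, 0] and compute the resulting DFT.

Original 4-point DFT: [1, 3, 1, 3]
Zero-padded 8-point DFT provides frequency interpolation.

DFT_8([x, 0, ...]) = [1, 2+1i, 3, 2-1i, 1, 2+1i, 3, 2-1i]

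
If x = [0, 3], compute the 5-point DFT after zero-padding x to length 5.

Original 2-point DFT: [3, -3]
Zero-padded 5-point DFT provides frequency interpolation.

DFT_5([x, 0, ...]) = [3, 0.9271-2.8532i, -2.4271-1.7634i, -2.4271+1.7634i, 0.9271+2.8532i]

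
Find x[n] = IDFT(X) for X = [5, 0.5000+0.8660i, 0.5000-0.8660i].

x[n] = (1/3) Σ(k=0 to 2) X[k] · e^(2πikn/3)

Computing each x[n]:
x[0] = 2
x[1] = 1
x[2] = 2

x = [2, 1, 2]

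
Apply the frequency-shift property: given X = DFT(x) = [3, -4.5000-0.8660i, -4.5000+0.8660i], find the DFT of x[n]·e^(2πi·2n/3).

Modulation property: DFT(ω_3^(-2n)·x[n]) = X[(k-2) mod 3], so circularly shift X by 2 positions.

X[k-2] = [-4.5000-0.8660i, -4.5000+0.8660i, 3]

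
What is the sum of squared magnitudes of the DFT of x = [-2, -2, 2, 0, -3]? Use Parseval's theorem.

Parseval: Σ|x[n]|² = (1/N)Σ|X[k]|², so Σ|X[k]|² = N·Σ|x[n]|² = 5·21.0000

Σ|X[k]|² = N·Σ|x[n]|² = 5·21.0000 = 105.0000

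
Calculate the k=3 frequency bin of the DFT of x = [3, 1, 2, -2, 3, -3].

X[3] = Σ(n=0 to 5) x[n] · ω_6^(3n) where ω_6 = e^(-2πi/6)
= (3)·ω_6^0 + (1)·ω_6^3 + (2)·ω_6^6 + (-2)·ω_6^9 + (3)·ω_6^12 + (-3)·ω_6^15

X[3] = 12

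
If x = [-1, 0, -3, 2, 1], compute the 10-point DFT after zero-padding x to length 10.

Original 5-point DFT: [-1, 0.1180+3.8900i, -2.1180-4.1675i, -2.1180+4.1675i, 0.1180-3.8900i]
Zero-padded 10-point DFT provides frequency interpolation.

DFT_10([x, 0, ...]) = [-1, -3.3541+0.3633i, 0.1180+3.8900i, 3.3541-1.5388i, -2.1180-4.1675i, -5, -2.1180+4.1675i, 3.3541+1.5388i, 0.1180-3.8900i, -3.3541-0.3633i]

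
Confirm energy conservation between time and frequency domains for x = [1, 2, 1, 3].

Time domain:
Σ|x[n]|² = |1|² + |2|² + |1|² + |3|² = 15.0000

Frequency domain:
(1/4)Σ|X[k]|² = (1/4)(|7|² + |1i|² + |-3|² + |-1i|²) = (1/4)·60.0000 = 15.0000

Both sides agree, confirming Parseval's theorem.

Σ|x[n]|² = (1/N)Σ|X[k]|² = 15.0000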